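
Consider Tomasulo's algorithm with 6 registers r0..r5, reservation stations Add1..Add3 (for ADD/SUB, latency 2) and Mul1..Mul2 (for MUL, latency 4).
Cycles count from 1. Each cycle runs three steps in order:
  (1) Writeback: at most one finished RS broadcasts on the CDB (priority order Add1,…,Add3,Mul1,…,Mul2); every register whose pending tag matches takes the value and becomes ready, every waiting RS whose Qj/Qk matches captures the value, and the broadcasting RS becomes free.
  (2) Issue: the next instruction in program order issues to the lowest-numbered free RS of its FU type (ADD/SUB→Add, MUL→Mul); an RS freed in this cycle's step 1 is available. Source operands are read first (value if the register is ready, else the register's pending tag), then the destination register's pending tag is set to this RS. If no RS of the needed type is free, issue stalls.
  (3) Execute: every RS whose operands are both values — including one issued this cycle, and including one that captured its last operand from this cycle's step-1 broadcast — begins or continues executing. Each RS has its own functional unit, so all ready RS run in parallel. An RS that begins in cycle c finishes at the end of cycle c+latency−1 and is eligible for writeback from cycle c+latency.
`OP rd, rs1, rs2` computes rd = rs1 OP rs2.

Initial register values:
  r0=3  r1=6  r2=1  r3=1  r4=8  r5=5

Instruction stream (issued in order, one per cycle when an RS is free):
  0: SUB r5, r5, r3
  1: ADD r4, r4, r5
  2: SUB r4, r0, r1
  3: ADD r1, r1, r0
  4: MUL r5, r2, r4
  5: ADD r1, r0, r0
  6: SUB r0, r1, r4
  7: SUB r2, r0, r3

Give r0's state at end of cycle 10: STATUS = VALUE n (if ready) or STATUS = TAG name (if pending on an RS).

  c1: issue SUB r5<-Add1  regs: r0:3,r1:6,r2:1,r3:1,r4:8,r5:Add1
  c2: issue ADD r4<-Add2  regs: r0:3,r1:6,r2:1,r3:1,r4:Add2,r5:Add1
  c3: CDB Add1=4; issue SUB r4<-Add1  regs: r0:3,r1:6,r2:1,r3:1,r4:Add1,r5:4
  c4: issue ADD r1<-Add3  regs: r0:3,r1:Add3,r2:1,r3:1,r4:Add1,r5:4
  c5: CDB Add1=-3; issue MUL r5<-Mul1  regs: r0:3,r1:Add3,r2:1,r3:1,r4:-3,r5:Mul1
  c6: CDB Add2=12; issue ADD r1<-Add1  regs: r0:3,r1:Add1,r2:1,r3:1,r4:-3,r5:Mul1
  c7: CDB Add3=9; issue SUB r0<-Add2  regs: r0:Add2,r1:Add1,r2:1,r3:1,r4:-3,r5:Mul1
  c8: CDB Add1=6; issue SUB r2<-Add1  regs: r0:Add2,r1:6,r2:Add1,r3:1,r4:-3,r5:Mul1
  c9: CDB Mul1=-3  regs: r0:Add2,r1:6,r2:Add1,r3:1,r4:-3,r5:-3
  c10: CDB Add2=9  regs: r0:9,r1:6,r2:Add1,r3:1,r4:-3,r5:-3

STATUS = VALUE 9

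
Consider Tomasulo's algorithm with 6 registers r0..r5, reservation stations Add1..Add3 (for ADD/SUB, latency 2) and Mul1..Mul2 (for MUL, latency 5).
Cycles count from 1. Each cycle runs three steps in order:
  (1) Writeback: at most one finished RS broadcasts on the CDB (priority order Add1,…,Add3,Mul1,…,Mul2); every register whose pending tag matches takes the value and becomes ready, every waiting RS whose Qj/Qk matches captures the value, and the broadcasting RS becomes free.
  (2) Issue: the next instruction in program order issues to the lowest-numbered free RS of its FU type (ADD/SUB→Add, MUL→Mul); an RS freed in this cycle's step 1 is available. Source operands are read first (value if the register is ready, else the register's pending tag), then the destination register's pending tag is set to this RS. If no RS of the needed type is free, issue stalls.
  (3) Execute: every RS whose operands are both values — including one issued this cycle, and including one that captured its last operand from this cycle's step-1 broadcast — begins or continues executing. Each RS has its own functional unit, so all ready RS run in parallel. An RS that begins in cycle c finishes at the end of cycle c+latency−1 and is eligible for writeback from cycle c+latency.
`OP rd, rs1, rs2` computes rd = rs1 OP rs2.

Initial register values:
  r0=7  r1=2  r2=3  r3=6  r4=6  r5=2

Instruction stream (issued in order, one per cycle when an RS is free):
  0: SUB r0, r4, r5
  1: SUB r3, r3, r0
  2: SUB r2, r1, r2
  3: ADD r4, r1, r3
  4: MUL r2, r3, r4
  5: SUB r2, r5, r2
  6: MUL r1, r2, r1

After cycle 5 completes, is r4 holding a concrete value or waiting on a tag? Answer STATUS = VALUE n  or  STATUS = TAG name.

c1: issue SUB r0<-Add1 | r0:Add1,r1:2,r2:3,r3:6,r4:6,r5:2
c2: issue SUB r3<-Add2 | r0:Add1,r1:2,r2:3,r3:Add2,r4:6,r5:2
c3: CDB Add1=4; issue SUB r2<-Add1 | r0:4,r1:2,r2:Add1,r3:Add2,r4:6,r5:2
c4: issue ADD r4<-Add3 | r0:4,r1:2,r2:Add1,r3:Add2,r4:Add3,r5:2
c5: CDB Add1=-1; issue MUL r2<-Mul1 | r0:4,r1:2,r2:Mul1,r3:Add2,r4:Add3,r5:2

STATUS = TAG Add3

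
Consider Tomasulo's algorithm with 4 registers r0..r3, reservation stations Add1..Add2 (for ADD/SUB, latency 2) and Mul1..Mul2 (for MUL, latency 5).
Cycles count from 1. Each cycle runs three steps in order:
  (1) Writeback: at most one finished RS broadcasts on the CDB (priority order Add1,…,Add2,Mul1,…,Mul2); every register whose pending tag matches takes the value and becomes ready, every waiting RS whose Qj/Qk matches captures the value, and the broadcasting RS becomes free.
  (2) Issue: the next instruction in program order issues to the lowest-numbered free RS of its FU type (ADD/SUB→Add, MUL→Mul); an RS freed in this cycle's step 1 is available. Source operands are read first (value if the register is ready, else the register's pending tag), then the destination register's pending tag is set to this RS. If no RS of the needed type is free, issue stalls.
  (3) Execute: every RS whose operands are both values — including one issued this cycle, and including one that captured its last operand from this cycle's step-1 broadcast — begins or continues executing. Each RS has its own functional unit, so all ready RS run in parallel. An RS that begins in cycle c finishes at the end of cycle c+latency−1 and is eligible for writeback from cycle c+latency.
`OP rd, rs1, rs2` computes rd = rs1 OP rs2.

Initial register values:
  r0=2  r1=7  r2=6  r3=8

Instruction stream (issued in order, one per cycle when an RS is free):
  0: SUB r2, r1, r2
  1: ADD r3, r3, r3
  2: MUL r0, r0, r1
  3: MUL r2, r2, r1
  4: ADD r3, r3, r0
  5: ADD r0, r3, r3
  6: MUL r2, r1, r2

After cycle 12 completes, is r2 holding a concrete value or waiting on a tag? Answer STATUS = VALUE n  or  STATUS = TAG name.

STATUS = TAG Mul1

  c1: issue SUB r2<-Add1  regs: r0:2,r1:7,r2:Add1,r3:8
  c2: issue ADD r3<-Add2  regs: r0:2,r1:7,r2:Add1,r3:Add2
  c3: CDB Add1=1; issue MUL r0<-Mul1  regs: r0:Mul1,r1:7,r2:1,r3:Add2
  c4: CDB Add2=16; issue MUL r2<-Mul2  regs: r0:Mul1,r1:7,r2:Mul2,r3:16
  c5: issue ADD r3<-Add1  regs: r0:Mul1,r1:7,r2:Mul2,r3:Add1
  c6: issue ADD r0<-Add2  regs: r0:Add2,r1:7,r2:Mul2,r3:Add1
  c7: stall  regs: r0:Add2,r1:7,r2:Mul2,r3:Add1
  c8: CDB Mul1=14; issue MUL r2<-Mul1  regs: r0:Add2,r1:7,r2:Mul1,r3:Add1
  c9: CDB Mul2=7  regs: r0:Add2,r1:7,r2:Mul1,r3:Add1
  c10: CDB Add1=30  regs: r0:Add2,r1:7,r2:Mul1,r3:30
  c11: -  regs: r0:Add2,r1:7,r2:Mul1,r3:30
  c12: CDB Add2=60  regs: r0:60,r1:7,r2:Mul1,r3:30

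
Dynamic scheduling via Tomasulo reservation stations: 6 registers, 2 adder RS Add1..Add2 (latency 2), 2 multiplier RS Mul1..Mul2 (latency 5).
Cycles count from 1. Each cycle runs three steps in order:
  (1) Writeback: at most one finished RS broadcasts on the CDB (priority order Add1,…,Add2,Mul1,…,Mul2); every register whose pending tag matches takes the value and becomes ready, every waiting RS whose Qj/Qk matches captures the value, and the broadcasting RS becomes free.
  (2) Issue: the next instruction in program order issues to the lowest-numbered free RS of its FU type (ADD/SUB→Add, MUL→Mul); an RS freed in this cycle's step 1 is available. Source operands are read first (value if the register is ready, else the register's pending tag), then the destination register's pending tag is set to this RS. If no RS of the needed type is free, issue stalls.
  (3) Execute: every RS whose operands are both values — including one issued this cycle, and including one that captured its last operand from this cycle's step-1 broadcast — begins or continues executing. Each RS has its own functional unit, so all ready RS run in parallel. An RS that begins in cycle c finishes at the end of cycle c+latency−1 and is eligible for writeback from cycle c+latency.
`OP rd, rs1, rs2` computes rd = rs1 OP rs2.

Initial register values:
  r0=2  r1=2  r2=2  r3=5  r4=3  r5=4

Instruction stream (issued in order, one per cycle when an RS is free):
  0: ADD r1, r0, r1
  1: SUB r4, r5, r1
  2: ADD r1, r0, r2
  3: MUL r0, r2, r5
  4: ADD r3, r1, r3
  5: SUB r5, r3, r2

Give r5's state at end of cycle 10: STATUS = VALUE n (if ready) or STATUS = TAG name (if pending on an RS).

STATUS = VALUE 7

cycle 1: issue ADD r1<-Add1 // r0:2,r1:Add1,r2:2,r3:5,r4:3,r5:4
cycle 2: issue SUB r4<-Add2 // r0:2,r1:Add1,r2:2,r3:5,r4:Add2,r5:4
cycle 3: CDB Add1=4; issue ADD r1<-Add1 // r0:2,r1:Add1,r2:2,r3:5,r4:Add2,r5:4
cycle 4: issue MUL r0<-Mul1 // r0:Mul1,r1:Add1,r2:2,r3:5,r4:Add2,r5:4
cycle 5: CDB Add1=4; issue ADD r3<-Add1 // r0:Mul1,r1:4,r2:2,r3:Add1,r4:Add2,r5:4
cycle 6: CDB Add2=0; issue SUB r5<-Add2 // r0:Mul1,r1:4,r2:2,r3:Add1,r4:0,r5:Add2
cycle 7: CDB Add1=9 // r0:Mul1,r1:4,r2:2,r3:9,r4:0,r5:Add2
cycle 8: - // r0:Mul1,r1:4,r2:2,r3:9,r4:0,r5:Add2
cycle 9: CDB Add2=7 // r0:Mul1,r1:4,r2:2,r3:9,r4:0,r5:7
cycle 10: CDB Mul1=8 // r0:8,r1:4,r2:2,r3:9,r4:0,r5:7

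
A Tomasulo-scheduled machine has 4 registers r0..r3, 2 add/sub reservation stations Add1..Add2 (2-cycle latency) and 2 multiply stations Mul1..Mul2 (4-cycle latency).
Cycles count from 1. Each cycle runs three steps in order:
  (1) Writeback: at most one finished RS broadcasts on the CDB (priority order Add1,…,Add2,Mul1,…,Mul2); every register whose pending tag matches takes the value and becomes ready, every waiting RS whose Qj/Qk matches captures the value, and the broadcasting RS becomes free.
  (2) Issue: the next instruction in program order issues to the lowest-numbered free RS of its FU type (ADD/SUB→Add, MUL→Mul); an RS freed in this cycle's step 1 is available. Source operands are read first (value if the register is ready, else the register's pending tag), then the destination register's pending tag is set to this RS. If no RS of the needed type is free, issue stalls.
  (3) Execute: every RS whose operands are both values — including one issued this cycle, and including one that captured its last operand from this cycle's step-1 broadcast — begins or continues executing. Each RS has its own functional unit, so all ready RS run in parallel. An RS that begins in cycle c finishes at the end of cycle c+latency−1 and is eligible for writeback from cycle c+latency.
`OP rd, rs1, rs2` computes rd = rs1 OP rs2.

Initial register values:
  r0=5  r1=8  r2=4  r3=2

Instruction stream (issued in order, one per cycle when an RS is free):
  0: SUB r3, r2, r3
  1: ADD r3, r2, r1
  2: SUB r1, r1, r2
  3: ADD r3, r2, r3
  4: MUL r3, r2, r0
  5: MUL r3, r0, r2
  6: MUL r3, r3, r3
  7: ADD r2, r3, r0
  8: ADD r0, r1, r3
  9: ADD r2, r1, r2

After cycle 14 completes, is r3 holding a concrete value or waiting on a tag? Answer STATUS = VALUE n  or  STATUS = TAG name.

STATUS = VALUE 400

  c1: issue SUB r3<-Add1  regs: r0:5,r1:8,r2:4,r3:Add1
  c2: issue ADD r3<-Add2  regs: r0:5,r1:8,r2:4,r3:Add2
  c3: CDB Add1=2; issue SUB r1<-Add1  regs: r0:5,r1:Add1,r2:4,r3:Add2
  c4: CDB Add2=12; issue ADD r3<-Add2  regs: r0:5,r1:Add1,r2:4,r3:Add2
  c5: CDB Add1=4; issue MUL r3<-Mul1  regs: r0:5,r1:4,r2:4,r3:Mul1
  c6: CDB Add2=16; issue MUL r3<-Mul2  regs: r0:5,r1:4,r2:4,r3:Mul2
  c7: stall  regs: r0:5,r1:4,r2:4,r3:Mul2
  c8: stall  regs: r0:5,r1:4,r2:4,r3:Mul2
  c9: CDB Mul1=20; issue MUL r3<-Mul1  regs: r0:5,r1:4,r2:4,r3:Mul1
  c10: CDB Mul2=20; issue ADD r2<-Add1  regs: r0:5,r1:4,r2:Add1,r3:Mul1
  c11: issue ADD r0<-Add2  regs: r0:Add2,r1:4,r2:Add1,r3:Mul1
  c12: stall  regs: r0:Add2,r1:4,r2:Add1,r3:Mul1
  c13: stall  regs: r0:Add2,r1:4,r2:Add1,r3:Mul1
  c14: CDB Mul1=400; stall  regs: r0:Add2,r1:4,r2:Add1,r3:400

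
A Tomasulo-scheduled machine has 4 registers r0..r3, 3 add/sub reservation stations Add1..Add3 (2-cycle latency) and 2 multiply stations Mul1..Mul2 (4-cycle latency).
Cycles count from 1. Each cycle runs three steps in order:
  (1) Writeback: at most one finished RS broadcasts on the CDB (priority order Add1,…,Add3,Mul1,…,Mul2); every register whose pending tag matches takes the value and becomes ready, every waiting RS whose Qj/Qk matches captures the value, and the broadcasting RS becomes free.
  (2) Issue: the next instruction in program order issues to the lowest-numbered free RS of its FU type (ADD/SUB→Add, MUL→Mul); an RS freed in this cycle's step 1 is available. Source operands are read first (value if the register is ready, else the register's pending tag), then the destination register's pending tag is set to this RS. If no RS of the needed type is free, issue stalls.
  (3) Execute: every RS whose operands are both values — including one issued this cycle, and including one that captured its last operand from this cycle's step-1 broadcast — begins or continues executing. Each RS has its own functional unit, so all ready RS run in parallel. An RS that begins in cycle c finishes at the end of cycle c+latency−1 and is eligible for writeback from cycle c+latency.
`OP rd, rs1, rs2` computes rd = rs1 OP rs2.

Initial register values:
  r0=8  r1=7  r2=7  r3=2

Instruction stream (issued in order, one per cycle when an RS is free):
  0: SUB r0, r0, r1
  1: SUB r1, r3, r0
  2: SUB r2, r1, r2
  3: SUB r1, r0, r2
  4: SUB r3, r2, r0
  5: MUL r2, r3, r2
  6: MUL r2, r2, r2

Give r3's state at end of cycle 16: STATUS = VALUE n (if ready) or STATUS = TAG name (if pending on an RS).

STATUS = VALUE -7

  c1: issue SUB r0<-Add1  regs: r0:Add1,r1:7,r2:7,r3:2
  c2: issue SUB r1<-Add2  regs: r0:Add1,r1:Add2,r2:7,r3:2
  c3: CDB Add1=1; issue SUB r2<-Add1  regs: r0:1,r1:Add2,r2:Add1,r3:2
  c4: issue SUB r1<-Add3  regs: r0:1,r1:Add3,r2:Add1,r3:2
  c5: CDB Add2=1; issue SUB r3<-Add2  regs: r0:1,r1:Add3,r2:Add1,r3:Add2
  c6: issue MUL r2<-Mul1  regs: r0:1,r1:Add3,r2:Mul1,r3:Add2
  c7: CDB Add1=-6; issue MUL r2<-Mul2  regs: r0:1,r1:Add3,r2:Mul2,r3:Add2
  c8: -  regs: r0:1,r1:Add3,r2:Mul2,r3:Add2
  c9: CDB Add2=-7  regs: r0:1,r1:Add3,r2:Mul2,r3:-7
  c10: CDB Add3=7  regs: r0:1,r1:7,r2:Mul2,r3:-7
  c11: -  regs: r0:1,r1:7,r2:Mul2,r3:-7
  c12: -  regs: r0:1,r1:7,r2:Mul2,r3:-7
  c13: CDB Mul1=42  regs: r0:1,r1:7,r2:Mul2,r3:-7
  c14: -  regs: r0:1,r1:7,r2:Mul2,r3:-7
  c15: -  regs: r0:1,r1:7,r2:Mul2,r3:-7
  c16: -  regs: r0:1,r1:7,r2:Mul2,r3:-7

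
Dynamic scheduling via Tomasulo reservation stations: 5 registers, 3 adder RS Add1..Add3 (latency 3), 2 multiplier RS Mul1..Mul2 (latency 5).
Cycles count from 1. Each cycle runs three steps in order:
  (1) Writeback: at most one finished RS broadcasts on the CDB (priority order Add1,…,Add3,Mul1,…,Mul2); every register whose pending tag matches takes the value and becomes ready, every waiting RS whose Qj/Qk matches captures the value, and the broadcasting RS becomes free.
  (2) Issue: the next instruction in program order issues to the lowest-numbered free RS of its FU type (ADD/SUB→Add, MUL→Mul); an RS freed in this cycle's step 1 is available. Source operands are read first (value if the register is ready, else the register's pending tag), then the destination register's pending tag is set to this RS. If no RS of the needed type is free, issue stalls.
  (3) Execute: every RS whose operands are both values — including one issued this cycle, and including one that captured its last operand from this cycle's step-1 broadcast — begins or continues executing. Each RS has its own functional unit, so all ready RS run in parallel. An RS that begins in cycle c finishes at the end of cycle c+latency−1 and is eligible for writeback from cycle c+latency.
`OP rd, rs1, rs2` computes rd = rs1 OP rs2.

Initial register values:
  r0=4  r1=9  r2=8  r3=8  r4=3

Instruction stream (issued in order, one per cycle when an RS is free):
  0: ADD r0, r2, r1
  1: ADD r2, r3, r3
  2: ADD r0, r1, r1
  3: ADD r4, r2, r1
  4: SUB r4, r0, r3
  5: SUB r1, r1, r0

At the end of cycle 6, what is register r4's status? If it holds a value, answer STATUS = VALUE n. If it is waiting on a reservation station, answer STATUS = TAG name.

  c1: issue ADD r0<-Add1  regs: r0:Add1,r1:9,r2:8,r3:8,r4:3
  c2: issue ADD r2<-Add2  regs: r0:Add1,r1:9,r2:Add2,r3:8,r4:3
  c3: issue ADD r0<-Add3  regs: r0:Add3,r1:9,r2:Add2,r3:8,r4:3
  c4: CDB Add1=17; issue ADD r4<-Add1  regs: r0:Add3,r1:9,r2:Add2,r3:8,r4:Add1
  c5: CDB Add2=16; issue SUB r4<-Add2  regs: r0:Add3,r1:9,r2:16,r3:8,r4:Add2
  c6: CDB Add3=18; issue SUB r1<-Add3  regs: r0:18,r1:Add3,r2:16,r3:8,r4:Add2

STATUS = TAG Add2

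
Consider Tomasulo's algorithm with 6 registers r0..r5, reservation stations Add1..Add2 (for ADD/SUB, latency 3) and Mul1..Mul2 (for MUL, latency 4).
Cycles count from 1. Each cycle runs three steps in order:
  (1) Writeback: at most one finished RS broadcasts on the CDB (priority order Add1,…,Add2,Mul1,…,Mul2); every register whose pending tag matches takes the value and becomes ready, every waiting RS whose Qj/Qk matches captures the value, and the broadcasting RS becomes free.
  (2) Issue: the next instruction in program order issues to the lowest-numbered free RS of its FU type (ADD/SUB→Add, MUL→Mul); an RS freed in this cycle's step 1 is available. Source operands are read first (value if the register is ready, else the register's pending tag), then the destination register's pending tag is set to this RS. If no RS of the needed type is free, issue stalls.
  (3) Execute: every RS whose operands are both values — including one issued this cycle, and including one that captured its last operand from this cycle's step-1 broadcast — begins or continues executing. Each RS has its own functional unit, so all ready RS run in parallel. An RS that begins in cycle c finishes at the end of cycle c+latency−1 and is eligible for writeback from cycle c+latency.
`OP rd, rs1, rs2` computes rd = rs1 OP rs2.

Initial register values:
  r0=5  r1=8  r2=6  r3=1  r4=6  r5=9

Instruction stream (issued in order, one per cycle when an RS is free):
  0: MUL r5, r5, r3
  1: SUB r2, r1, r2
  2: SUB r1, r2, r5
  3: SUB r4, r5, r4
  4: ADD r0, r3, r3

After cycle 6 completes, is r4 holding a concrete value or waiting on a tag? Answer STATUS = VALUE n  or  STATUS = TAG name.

STATUS = TAG Add1

c1: issue MUL r5<-Mul1 | r0:5,r1:8,r2:6,r3:1,r4:6,r5:Mul1
c2: issue SUB r2<-Add1 | r0:5,r1:8,r2:Add1,r3:1,r4:6,r5:Mul1
c3: issue SUB r1<-Add2 | r0:5,r1:Add2,r2:Add1,r3:1,r4:6,r5:Mul1
c4: stall | r0:5,r1:Add2,r2:Add1,r3:1,r4:6,r5:Mul1
c5: CDB Add1=2; issue SUB r4<-Add1 | r0:5,r1:Add2,r2:2,r3:1,r4:Add1,r5:Mul1
c6: CDB Mul1=9; stall | r0:5,r1:Add2,r2:2,r3:1,r4:Add1,r5:9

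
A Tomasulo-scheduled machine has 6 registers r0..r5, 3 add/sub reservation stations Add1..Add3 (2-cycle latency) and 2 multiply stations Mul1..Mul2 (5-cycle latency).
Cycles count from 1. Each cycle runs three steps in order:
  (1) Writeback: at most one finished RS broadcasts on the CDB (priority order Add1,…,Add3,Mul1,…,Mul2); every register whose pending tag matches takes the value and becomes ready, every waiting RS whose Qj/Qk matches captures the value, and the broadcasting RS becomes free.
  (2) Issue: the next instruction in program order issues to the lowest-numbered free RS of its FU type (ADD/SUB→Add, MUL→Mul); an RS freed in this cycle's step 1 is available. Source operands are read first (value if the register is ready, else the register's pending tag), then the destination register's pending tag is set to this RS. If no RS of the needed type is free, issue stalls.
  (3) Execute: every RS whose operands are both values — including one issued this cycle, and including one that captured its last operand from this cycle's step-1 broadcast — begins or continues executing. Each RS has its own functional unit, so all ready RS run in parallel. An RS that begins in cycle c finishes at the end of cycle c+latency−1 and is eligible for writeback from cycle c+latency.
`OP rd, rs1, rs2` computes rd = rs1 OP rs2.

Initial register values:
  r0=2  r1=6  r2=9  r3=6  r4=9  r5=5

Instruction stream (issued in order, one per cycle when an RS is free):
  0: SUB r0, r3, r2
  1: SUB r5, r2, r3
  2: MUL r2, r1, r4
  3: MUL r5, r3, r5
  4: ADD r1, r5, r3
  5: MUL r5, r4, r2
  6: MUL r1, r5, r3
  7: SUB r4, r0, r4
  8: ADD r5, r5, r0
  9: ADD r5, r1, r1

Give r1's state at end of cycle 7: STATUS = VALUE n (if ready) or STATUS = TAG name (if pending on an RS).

STATUS = TAG Add1

cycle 1: issue SUB r0<-Add1 // r0:Add1,r1:6,r2:9,r3:6,r4:9,r5:5
cycle 2: issue SUB r5<-Add2 // r0:Add1,r1:6,r2:9,r3:6,r4:9,r5:Add2
cycle 3: CDB Add1=-3; issue MUL r2<-Mul1 // r0:-3,r1:6,r2:Mul1,r3:6,r4:9,r5:Add2
cycle 4: CDB Add2=3; issue MUL r5<-Mul2 // r0:-3,r1:6,r2:Mul1,r3:6,r4:9,r5:Mul2
cycle 5: issue ADD r1<-Add1 // r0:-3,r1:Add1,r2:Mul1,r3:6,r4:9,r5:Mul2
cycle 6: stall // r0:-3,r1:Add1,r2:Mul1,r3:6,r4:9,r5:Mul2
cycle 7: stall // r0:-3,r1:Add1,r2:Mul1,r3:6,r4:9,r5:Mul2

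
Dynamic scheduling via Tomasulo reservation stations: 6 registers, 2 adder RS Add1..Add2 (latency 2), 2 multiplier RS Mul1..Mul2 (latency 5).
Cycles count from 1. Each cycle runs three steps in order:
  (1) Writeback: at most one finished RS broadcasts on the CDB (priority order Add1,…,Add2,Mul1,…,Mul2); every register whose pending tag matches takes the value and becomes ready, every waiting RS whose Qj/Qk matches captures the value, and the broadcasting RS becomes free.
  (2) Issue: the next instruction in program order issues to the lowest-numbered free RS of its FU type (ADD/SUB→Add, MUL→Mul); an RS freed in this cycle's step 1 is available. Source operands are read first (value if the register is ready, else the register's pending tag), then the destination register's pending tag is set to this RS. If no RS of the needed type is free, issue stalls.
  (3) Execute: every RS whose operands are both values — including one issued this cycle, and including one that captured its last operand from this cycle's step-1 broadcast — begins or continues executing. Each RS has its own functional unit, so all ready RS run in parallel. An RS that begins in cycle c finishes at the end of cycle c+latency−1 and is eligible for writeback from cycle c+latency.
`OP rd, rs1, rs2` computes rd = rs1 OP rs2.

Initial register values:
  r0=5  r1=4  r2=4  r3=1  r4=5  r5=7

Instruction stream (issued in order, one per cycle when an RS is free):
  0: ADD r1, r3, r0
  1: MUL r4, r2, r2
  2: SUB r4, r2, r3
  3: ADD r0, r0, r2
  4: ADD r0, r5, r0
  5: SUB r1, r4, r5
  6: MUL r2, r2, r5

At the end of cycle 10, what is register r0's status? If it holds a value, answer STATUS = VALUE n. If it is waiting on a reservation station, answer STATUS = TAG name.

STATUS = VALUE 16

cycle 1: issue ADD r1<-Add1 // r0:5,r1:Add1,r2:4,r3:1,r4:5,r5:7
cycle 2: issue MUL r4<-Mul1 // r0:5,r1:Add1,r2:4,r3:1,r4:Mul1,r5:7
cycle 3: CDB Add1=6; issue SUB r4<-Add1 // r0:5,r1:6,r2:4,r3:1,r4:Add1,r5:7
cycle 4: issue ADD r0<-Add2 // r0:Add2,r1:6,r2:4,r3:1,r4:Add1,r5:7
cycle 5: CDB Add1=3; issue ADD r0<-Add1 // r0:Add1,r1:6,r2:4,r3:1,r4:3,r5:7
cycle 6: CDB Add2=9; issue SUB r1<-Add2 // r0:Add1,r1:Add2,r2:4,r3:1,r4:3,r5:7
cycle 7: CDB Mul1=16; issue MUL r2<-Mul1 // r0:Add1,r1:Add2,r2:Mul1,r3:1,r4:3,r5:7
cycle 8: CDB Add1=16 // r0:16,r1:Add2,r2:Mul1,r3:1,r4:3,r5:7
cycle 9: CDB Add2=-4 // r0:16,r1:-4,r2:Mul1,r3:1,r4:3,r5:7
cycle 10: - // r0:16,r1:-4,r2:Mul1,r3:1,r4:3,r5:7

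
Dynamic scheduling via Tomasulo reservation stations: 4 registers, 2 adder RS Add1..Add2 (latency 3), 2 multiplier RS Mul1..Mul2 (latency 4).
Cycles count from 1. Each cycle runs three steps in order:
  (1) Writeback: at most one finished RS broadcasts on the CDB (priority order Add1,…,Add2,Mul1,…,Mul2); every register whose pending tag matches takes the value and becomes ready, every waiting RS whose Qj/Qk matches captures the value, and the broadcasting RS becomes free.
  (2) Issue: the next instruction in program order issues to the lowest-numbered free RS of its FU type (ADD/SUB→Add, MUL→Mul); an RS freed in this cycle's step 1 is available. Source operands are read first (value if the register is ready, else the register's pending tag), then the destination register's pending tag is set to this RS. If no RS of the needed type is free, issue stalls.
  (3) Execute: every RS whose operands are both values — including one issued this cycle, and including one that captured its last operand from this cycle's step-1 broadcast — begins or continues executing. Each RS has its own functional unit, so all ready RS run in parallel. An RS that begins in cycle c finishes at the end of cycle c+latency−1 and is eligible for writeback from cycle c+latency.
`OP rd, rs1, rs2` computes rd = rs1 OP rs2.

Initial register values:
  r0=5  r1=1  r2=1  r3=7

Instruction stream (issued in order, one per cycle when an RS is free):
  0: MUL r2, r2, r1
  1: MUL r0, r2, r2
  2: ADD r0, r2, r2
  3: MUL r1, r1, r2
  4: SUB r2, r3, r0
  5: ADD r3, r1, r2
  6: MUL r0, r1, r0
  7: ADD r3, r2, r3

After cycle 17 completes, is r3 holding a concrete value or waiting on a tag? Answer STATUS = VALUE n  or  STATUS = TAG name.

c1: issue MUL r2<-Mul1 | r0:5,r1:1,r2:Mul1,r3:7
c2: issue MUL r0<-Mul2 | r0:Mul2,r1:1,r2:Mul1,r3:7
c3: issue ADD r0<-Add1 | r0:Add1,r1:1,r2:Mul1,r3:7
c4: stall | r0:Add1,r1:1,r2:Mul1,r3:7
c5: CDB Mul1=1; issue MUL r1<-Mul1 | r0:Add1,r1:Mul1,r2:1,r3:7
c6: issue SUB r2<-Add2 | r0:Add1,r1:Mul1,r2:Add2,r3:7
c7: stall | r0:Add1,r1:Mul1,r2:Add2,r3:7
c8: CDB Add1=2; issue ADD r3<-Add1 | r0:2,r1:Mul1,r2:Add2,r3:Add1
c9: CDB Mul1=1; issue MUL r0<-Mul1 | r0:Mul1,r1:1,r2:Add2,r3:Add1
c10: CDB Mul2=1; stall | r0:Mul1,r1:1,r2:Add2,r3:Add1
c11: CDB Add2=5; issue ADD r3<-Add2 | r0:Mul1,r1:1,r2:5,r3:Add2
c12: - | r0:Mul1,r1:1,r2:5,r3:Add2
c13: CDB Mul1=2 | r0:2,r1:1,r2:5,r3:Add2
c14: CDB Add1=6 | r0:2,r1:1,r2:5,r3:Add2
c15: - | r0:2,r1:1,r2:5,r3:Add2
c16: - | r0:2,r1:1,r2:5,r3:Add2
c17: CDB Add2=11 | r0:2,r1:1,r2:5,r3:11

STATUS = VALUE 11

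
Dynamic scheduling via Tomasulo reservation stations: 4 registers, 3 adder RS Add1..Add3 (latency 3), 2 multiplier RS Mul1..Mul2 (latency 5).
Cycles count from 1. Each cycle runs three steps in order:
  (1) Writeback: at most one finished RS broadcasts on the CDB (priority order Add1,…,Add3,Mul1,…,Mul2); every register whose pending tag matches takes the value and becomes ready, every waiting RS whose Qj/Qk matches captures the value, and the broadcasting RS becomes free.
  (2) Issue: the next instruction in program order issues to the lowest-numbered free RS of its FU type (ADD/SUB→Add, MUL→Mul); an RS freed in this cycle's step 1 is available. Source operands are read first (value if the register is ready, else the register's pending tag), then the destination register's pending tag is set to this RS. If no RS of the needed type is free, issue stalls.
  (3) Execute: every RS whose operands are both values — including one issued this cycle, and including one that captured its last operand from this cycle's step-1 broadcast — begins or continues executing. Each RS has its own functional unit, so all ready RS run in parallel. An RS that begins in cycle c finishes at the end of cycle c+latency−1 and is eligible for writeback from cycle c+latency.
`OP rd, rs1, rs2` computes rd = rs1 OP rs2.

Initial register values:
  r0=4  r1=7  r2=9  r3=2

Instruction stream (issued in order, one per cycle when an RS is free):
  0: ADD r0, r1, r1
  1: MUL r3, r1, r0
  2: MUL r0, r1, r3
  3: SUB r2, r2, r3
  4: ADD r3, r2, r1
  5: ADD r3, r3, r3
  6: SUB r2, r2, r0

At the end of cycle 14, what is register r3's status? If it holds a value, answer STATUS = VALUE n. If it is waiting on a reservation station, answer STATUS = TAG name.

STATUS = TAG Add3

cycle 1: issue ADD r0<-Add1 // r0:Add1,r1:7,r2:9,r3:2
cycle 2: issue MUL r3<-Mul1 // r0:Add1,r1:7,r2:9,r3:Mul1
cycle 3: issue MUL r0<-Mul2 // r0:Mul2,r1:7,r2:9,r3:Mul1
cycle 4: CDB Add1=14; issue SUB r2<-Add1 // r0:Mul2,r1:7,r2:Add1,r3:Mul1
cycle 5: issue ADD r3<-Add2 // r0:Mul2,r1:7,r2:Add1,r3:Add2
cycle 6: issue ADD r3<-Add3 // r0:Mul2,r1:7,r2:Add1,r3:Add3
cycle 7: stall // r0:Mul2,r1:7,r2:Add1,r3:Add3
cycle 8: stall // r0:Mul2,r1:7,r2:Add1,r3:Add3
cycle 9: CDB Mul1=98; stall // r0:Mul2,r1:7,r2:Add1,r3:Add3
cycle 10: stall // r0:Mul2,r1:7,r2:Add1,r3:Add3
cycle 11: stall // r0:Mul2,r1:7,r2:Add1,r3:Add3
cycle 12: CDB Add1=-89; issue SUB r2<-Add1 // r0:Mul2,r1:7,r2:Add1,r3:Add3
cycle 13: - // r0:Mul2,r1:7,r2:Add1,r3:Add3
cycle 14: CDB Mul2=686 // r0:686,r1:7,r2:Add1,r3:Add3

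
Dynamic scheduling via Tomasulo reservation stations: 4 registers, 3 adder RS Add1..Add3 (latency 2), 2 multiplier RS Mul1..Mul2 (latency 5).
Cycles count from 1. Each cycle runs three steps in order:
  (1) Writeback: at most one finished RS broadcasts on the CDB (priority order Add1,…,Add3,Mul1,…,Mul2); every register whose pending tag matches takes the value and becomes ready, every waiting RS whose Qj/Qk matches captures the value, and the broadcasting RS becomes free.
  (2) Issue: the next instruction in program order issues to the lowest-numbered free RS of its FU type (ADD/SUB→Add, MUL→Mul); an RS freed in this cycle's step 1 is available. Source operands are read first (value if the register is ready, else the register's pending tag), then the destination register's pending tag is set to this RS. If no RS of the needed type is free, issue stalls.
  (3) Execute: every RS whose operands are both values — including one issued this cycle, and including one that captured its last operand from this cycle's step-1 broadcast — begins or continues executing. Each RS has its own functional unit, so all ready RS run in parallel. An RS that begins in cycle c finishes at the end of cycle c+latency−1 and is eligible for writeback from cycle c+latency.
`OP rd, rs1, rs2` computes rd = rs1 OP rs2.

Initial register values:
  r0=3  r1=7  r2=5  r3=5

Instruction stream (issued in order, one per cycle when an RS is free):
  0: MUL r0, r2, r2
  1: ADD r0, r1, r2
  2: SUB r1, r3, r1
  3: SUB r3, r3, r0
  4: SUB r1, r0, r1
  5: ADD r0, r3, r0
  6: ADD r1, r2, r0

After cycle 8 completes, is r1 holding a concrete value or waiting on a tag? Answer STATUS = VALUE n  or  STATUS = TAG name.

STATUS = TAG Add2

cycle 1: issue MUL r0<-Mul1 // r0:Mul1,r1:7,r2:5,r3:5
cycle 2: issue ADD r0<-Add1 // r0:Add1,r1:7,r2:5,r3:5
cycle 3: issue SUB r1<-Add2 // r0:Add1,r1:Add2,r2:5,r3:5
cycle 4: CDB Add1=12; issue SUB r3<-Add1 // r0:12,r1:Add2,r2:5,r3:Add1
cycle 5: CDB Add2=-2; issue SUB r1<-Add2 // r0:12,r1:Add2,r2:5,r3:Add1
cycle 6: CDB Add1=-7; issue ADD r0<-Add1 // r0:Add1,r1:Add2,r2:5,r3:-7
cycle 7: CDB Add2=14; issue ADD r1<-Add2 // r0:Add1,r1:Add2,r2:5,r3:-7
cycle 8: CDB Add1=5 // r0:5,r1:Add2,r2:5,r3:-7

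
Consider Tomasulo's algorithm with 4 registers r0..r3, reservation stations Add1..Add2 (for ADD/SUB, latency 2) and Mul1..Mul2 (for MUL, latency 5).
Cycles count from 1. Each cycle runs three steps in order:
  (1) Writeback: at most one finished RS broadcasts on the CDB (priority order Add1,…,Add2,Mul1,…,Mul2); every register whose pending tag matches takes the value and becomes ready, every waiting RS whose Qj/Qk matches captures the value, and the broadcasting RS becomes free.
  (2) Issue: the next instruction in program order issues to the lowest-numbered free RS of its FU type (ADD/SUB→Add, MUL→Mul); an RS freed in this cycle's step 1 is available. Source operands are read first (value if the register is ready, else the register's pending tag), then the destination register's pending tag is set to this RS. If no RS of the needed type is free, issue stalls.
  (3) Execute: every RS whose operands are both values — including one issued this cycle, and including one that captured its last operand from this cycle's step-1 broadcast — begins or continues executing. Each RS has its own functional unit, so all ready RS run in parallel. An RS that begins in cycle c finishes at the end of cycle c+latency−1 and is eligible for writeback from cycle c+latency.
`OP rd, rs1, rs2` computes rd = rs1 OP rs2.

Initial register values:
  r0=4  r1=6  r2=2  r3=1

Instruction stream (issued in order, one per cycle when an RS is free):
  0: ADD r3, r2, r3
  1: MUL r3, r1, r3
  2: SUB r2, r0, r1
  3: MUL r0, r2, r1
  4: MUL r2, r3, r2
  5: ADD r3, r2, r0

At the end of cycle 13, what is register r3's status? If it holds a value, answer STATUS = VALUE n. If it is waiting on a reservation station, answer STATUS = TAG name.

STATUS = TAG Add1

  c1: issue ADD r3<-Add1  regs: r0:4,r1:6,r2:2,r3:Add1
  c2: issue MUL r3<-Mul1  regs: r0:4,r1:6,r2:2,r3:Mul1
  c3: CDB Add1=3; issue SUB r2<-Add1  regs: r0:4,r1:6,r2:Add1,r3:Mul1
  c4: issue MUL r0<-Mul2  regs: r0:Mul2,r1:6,r2:Add1,r3:Mul1
  c5: CDB Add1=-2; stall  regs: r0:Mul2,r1:6,r2:-2,r3:Mul1
  c6: stall  regs: r0:Mul2,r1:6,r2:-2,r3:Mul1
  c7: stall  regs: r0:Mul2,r1:6,r2:-2,r3:Mul1
  c8: CDB Mul1=18; issue MUL r2<-Mul1  regs: r0:Mul2,r1:6,r2:Mul1,r3:18
  c9: issue ADD r3<-Add1  regs: r0:Mul2,r1:6,r2:Mul1,r3:Add1
  c10: CDB Mul2=-12  regs: r0:-12,r1:6,r2:Mul1,r3:Add1
  c11: -  regs: r0:-12,r1:6,r2:Mul1,r3:Add1
  c12: -  regs: r0:-12,r1:6,r2:Mul1,r3:Add1
  c13: CDB Mul1=-36  regs: r0:-12,r1:6,r2:-36,r3:Add1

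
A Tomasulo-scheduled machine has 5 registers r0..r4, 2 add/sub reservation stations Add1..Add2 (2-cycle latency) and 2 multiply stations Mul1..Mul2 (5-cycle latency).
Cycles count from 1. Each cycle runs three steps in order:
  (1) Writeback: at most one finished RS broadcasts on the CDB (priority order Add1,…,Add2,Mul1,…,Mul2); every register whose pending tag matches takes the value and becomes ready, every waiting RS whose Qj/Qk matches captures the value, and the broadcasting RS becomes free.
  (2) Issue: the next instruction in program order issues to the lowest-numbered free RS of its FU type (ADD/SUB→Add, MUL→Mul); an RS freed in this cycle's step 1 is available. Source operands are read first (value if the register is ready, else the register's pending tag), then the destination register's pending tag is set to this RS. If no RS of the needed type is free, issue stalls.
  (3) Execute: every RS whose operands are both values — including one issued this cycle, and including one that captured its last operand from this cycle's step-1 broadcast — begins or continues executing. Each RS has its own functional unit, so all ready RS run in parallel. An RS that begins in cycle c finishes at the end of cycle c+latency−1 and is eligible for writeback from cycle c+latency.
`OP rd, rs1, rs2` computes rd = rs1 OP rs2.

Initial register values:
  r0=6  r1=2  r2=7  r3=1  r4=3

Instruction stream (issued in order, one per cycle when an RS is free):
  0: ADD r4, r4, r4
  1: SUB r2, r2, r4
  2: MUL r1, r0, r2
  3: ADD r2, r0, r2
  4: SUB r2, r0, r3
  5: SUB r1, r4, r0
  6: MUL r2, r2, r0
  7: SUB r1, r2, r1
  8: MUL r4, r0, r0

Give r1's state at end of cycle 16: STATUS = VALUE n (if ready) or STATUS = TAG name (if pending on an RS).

  c1: issue ADD r4<-Add1  regs: r0:6,r1:2,r2:7,r3:1,r4:Add1
  c2: issue SUB r2<-Add2  regs: r0:6,r1:2,r2:Add2,r3:1,r4:Add1
  c3: CDB Add1=6; issue MUL r1<-Mul1  regs: r0:6,r1:Mul1,r2:Add2,r3:1,r4:6
  c4: issue ADD r2<-Add1  regs: r0:6,r1:Mul1,r2:Add1,r3:1,r4:6
  c5: CDB Add2=1; issue SUB r2<-Add2  regs: r0:6,r1:Mul1,r2:Add2,r3:1,r4:6
  c6: stall  regs: r0:6,r1:Mul1,r2:Add2,r3:1,r4:6
  c7: CDB Add1=7; issue SUB r1<-Add1  regs: r0:6,r1:Add1,r2:Add2,r3:1,r4:6
  c8: CDB Add2=5; issue MUL r2<-Mul2  regs: r0:6,r1:Add1,r2:Mul2,r3:1,r4:6
  c9: CDB Add1=0; issue SUB r1<-Add1  regs: r0:6,r1:Add1,r2:Mul2,r3:1,r4:6
  c10: CDB Mul1=6; issue MUL r4<-Mul1  regs: r0:6,r1:Add1,r2:Mul2,r3:1,r4:Mul1
  c11: -  regs: r0:6,r1:Add1,r2:Mul2,r3:1,r4:Mul1
  c12: -  regs: r0:6,r1:Add1,r2:Mul2,r3:1,r4:Mul1
  c13: CDB Mul2=30  regs: r0:6,r1:Add1,r2:30,r3:1,r4:Mul1
  c14: -  regs: r0:6,r1:Add1,r2:30,r3:1,r4:Mul1
  c15: CDB Add1=30  regs: r0:6,r1:30,r2:30,r3:1,r4:Mul1
  c16: CDB Mul1=36  regs: r0:6,r1:30,r2:30,r3:1,r4:36

STATUS = VALUE 30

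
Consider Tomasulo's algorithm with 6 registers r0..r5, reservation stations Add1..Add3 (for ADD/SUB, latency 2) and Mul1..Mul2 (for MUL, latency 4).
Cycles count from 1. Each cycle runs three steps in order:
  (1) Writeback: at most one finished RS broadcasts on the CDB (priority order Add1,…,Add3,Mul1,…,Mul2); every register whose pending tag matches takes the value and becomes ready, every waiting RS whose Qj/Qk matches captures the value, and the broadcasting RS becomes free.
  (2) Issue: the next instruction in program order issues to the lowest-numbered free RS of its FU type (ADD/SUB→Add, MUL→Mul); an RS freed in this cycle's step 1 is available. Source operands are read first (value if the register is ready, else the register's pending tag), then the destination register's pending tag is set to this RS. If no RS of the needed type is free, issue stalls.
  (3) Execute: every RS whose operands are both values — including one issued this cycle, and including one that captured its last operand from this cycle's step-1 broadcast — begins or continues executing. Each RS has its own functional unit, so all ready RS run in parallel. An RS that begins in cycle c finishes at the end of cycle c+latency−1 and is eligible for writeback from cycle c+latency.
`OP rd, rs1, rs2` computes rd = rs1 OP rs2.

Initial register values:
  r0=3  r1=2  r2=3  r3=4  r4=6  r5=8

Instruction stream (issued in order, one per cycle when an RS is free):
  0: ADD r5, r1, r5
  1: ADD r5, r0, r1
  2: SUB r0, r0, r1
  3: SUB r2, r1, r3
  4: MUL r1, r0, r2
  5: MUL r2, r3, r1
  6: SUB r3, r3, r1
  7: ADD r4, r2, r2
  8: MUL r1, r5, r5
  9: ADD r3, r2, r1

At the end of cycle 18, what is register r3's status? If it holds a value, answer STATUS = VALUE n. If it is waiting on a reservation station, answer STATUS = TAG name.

STATUS = VALUE 17

cycle 1: issue ADD r5<-Add1 // r0:3,r1:2,r2:3,r3:4,r4:6,r5:Add1
cycle 2: issue ADD r5<-Add2 // r0:3,r1:2,r2:3,r3:4,r4:6,r5:Add2
cycle 3: CDB Add1=10; issue SUB r0<-Add1 // r0:Add1,r1:2,r2:3,r3:4,r4:6,r5:Add2
cycle 4: CDB Add2=5; issue SUB r2<-Add2 // r0:Add1,r1:2,r2:Add2,r3:4,r4:6,r5:5
cycle 5: CDB Add1=1; issue MUL r1<-Mul1 // r0:1,r1:Mul1,r2:Add2,r3:4,r4:6,r5:5
cycle 6: CDB Add2=-2; issue MUL r2<-Mul2 // r0:1,r1:Mul1,r2:Mul2,r3:4,r4:6,r5:5
cycle 7: issue SUB r3<-Add1 // r0:1,r1:Mul1,r2:Mul2,r3:Add1,r4:6,r5:5
cycle 8: issue ADD r4<-Add2 // r0:1,r1:Mul1,r2:Mul2,r3:Add1,r4:Add2,r5:5
cycle 9: stall // r0:1,r1:Mul1,r2:Mul2,r3:Add1,r4:Add2,r5:5
cycle 10: CDB Mul1=-2; issue MUL r1<-Mul1 // r0:1,r1:Mul1,r2:Mul2,r3:Add1,r4:Add2,r5:5
cycle 11: issue ADD r3<-Add3 // r0:1,r1:Mul1,r2:Mul2,r3:Add3,r4:Add2,r5:5
cycle 12: CDB Add1=6 // r0:1,r1:Mul1,r2:Mul2,r3:Add3,r4:Add2,r5:5
cycle 13: - // r0:1,r1:Mul1,r2:Mul2,r3:Add3,r4:Add2,r5:5
cycle 14: CDB Mul1=25 // r0:1,r1:25,r2:Mul2,r3:Add3,r4:Add2,r5:5
cycle 15: CDB Mul2=-8 // r0:1,r1:25,r2:-8,r3:Add3,r4:Add2,r5:5
cycle 16: - // r0:1,r1:25,r2:-8,r3:Add3,r4:Add2,r5:5
cycle 17: CDB Add2=-16 // r0:1,r1:25,r2:-8,r3:Add3,r4:-16,r5:5
cycle 18: CDB Add3=17 // r0:1,r1:25,r2:-8,r3:17,r4:-16,r5:5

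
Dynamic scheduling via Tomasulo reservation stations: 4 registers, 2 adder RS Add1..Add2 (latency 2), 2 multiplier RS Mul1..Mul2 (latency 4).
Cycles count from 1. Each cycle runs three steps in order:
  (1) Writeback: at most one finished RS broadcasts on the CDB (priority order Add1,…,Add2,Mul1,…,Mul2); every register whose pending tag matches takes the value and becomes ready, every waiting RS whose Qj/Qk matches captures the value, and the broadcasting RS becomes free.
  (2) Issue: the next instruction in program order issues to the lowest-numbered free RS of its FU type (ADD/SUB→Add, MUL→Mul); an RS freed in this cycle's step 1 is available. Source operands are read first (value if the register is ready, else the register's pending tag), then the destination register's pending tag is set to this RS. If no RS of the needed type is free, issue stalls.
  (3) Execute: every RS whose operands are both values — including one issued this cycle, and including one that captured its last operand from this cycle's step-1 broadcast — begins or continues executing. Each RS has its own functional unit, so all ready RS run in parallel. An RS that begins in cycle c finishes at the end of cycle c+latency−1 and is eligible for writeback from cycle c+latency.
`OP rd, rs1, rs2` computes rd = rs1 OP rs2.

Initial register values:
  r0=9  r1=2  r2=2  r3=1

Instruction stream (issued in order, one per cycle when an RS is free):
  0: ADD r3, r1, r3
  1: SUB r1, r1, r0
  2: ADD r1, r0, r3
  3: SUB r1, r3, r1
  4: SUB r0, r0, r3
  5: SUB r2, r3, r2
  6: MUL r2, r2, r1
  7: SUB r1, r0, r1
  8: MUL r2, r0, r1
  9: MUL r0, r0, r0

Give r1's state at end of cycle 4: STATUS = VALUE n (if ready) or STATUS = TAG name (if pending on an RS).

STATUS = TAG Add2

cycle 1: issue ADD r3<-Add1 // r0:9,r1:2,r2:2,r3:Add1
cycle 2: issue SUB r1<-Add2 // r0:9,r1:Add2,r2:2,r3:Add1
cycle 3: CDB Add1=3; issue ADD r1<-Add1 // r0:9,r1:Add1,r2:2,r3:3
cycle 4: CDB Add2=-7; issue SUB r1<-Add2 // r0:9,r1:Add2,r2:2,r3:3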